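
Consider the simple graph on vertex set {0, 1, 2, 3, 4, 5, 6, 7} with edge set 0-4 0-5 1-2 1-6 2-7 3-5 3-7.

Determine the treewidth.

1

A width-1 tree decomposition is:
Bags: B1 = {0, 4}  B2 = {0, 5}  B3 = {3, 5}  B4 = {3, 7}  B5 = {2, 7}  B6 = {1, 2}  B7 = {1, 6}
Tree: B1–B2, B2–B3, B3–B4, B4–B5, B5–B6, B6–B7
The largest bag has 2 vertices, giving width 1; this decomposition certifies tw(G) ≤ 1. Since G has at least one edge (e.g. 4–0), it is not an edgeless graph, so tw(G) ≥ 1. Hence tw(G) = 1 exactly.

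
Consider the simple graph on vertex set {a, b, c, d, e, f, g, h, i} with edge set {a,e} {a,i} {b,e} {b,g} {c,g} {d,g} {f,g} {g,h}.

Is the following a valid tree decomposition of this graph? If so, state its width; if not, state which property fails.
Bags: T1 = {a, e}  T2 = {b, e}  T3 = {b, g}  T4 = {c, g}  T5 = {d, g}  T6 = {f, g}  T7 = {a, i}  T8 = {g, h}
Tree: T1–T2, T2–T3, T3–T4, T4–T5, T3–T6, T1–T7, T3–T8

Yes; width 1.

Every vertex of G appears in some bag (union = {a, b, c, d, e, f, g, h, i}); every edge is covered by a bag; and for each vertex v the set of bags containing v is connected in the bag tree. The decomposition is therefore valid. The largest bag has 2 vertices, so the width is 1.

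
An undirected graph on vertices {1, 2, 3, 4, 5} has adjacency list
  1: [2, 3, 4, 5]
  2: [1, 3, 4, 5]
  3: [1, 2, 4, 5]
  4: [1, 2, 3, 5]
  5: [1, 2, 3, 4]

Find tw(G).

4

A width-4 tree decomposition is:
Bags: B1 = {1, 2, 3, 4, 5}
Tree: (single bag)
A single bag containing all 5 vertices is trivially a valid decomposition of width 4. For the lower bound, the 5 vertices {1, 2, 3, 4, 5} are pairwise adjacent, and any tree decomposition puts a clique entirely inside one bag — forcing width ≥ 4. Combining the bounds, tw(G) = 4.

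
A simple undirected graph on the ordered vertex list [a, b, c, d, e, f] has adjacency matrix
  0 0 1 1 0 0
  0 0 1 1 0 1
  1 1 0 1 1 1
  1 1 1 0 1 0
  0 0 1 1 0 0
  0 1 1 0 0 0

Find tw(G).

A width-2 tree decomposition is:
Bags: B1 = {c, d, e}  B2 = {b, c, d}  B3 = {b, c, f}  B4 = {a, c, d}
Tree: B1–B2, B2–B3, B2–B4
Every bag has size at most 3, so the width is 3 − 1 = 2 and tw(G) ≤ 2. For the lower bound, the 3 vertices {c, d, e} are pairwise adjacent, and any tree decomposition puts a clique entirely inside one bag — forcing width ≥ 2. Hence tw(G) = 2 exactly.

2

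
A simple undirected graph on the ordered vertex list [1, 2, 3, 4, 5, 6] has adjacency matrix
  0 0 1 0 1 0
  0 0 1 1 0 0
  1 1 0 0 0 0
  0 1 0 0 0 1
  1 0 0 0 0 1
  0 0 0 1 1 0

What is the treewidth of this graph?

2

A width-2 tree decomposition is:
Bags: B1 = {2, 4, 6}  B2 = {2, 5, 6}  B3 = {1, 2, 5}  B4 = {1, 2, 3}
Tree: B1–B2, B2–B3, B3–B4
Every bag has size at most 3, so the width is 3 − 1 = 2 and tw(G) ≤ 2. The edges 2–4–6–5–1–3–2 form a cycle, so G is not a tree and its treewidth is at least 2. Hence tw(G) = 2 exactly.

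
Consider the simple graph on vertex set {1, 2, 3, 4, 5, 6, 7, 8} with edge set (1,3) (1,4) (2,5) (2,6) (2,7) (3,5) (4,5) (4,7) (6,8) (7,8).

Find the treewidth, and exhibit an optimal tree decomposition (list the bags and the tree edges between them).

Every bag has size at most 3, so the width is 3 − 1 = 2 and tw(G) ≤ 2. Since 1–3–5–4–1 is a cycle in G, G is not acyclic. Forests are exactly the graphs of treewidth ≤ 1, so tw(G) ≥ 2. Therefore the treewidth is 2.

Treewidth 2.
Bags: B1 = {1, 3, 4}  B2 = {3, 4, 5}  B3 = {4, 5, 7}  B4 = {2, 5, 7}  B5 = {2, 7, 8}  B6 = {2, 6, 8}
Tree: B1–B2, B2–B3, B3–B4, B4–B5, B5–B6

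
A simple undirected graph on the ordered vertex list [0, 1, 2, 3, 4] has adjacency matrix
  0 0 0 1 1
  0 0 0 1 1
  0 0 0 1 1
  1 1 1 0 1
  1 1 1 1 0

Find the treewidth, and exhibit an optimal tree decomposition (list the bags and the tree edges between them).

Treewidth 2.
One optimal decomposition is:
Bags: B1 = {0, 3, 4}  B2 = {2, 3, 4}  B3 = {1, 3, 4}
Tree: B1–B2, B2–B3

The largest bag has 3 vertices, giving width 2; this decomposition certifies tw(G) ≤ 2. On the other hand G contains the 3-clique {0, 3, 4}. A clique must lie in a single bag of any decomposition, so no decomposition can have width below 2. Therefore the treewidth is 2.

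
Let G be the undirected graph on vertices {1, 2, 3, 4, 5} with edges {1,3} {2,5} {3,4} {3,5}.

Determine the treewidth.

A width-1 tree decomposition is:
Bags: B1 = {3, 5}  B2 = {1, 3}  B3 = {2, 5}  B4 = {3, 4}
Tree: B1–B2, B1–B3, B2–B4
Every bag has size at most 2, so the width is 2 − 1 = 1 and tw(G) ≤ 1. G has an edge, so its treewidth is at least 1. Therefore the treewidth is 1.

1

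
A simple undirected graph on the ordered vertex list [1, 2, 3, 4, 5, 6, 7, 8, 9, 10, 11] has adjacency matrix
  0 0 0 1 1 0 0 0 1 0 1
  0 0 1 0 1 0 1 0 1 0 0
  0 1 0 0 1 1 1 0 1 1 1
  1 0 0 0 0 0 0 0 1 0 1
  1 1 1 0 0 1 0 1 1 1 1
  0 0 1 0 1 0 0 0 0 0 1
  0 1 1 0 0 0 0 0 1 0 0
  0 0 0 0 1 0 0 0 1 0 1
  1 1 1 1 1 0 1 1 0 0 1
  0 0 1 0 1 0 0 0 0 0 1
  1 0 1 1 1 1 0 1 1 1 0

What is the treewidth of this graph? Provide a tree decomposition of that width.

Treewidth 3.
One such decomposition:
Bags: B1 = {2, 3, 5, 9}  B2 = {3, 5, 9, 11}  B3 = {1, 5, 9, 11}  B4 = {1, 4, 9, 11}  B5 = {3, 5, 10, 11}  B6 = {2, 3, 7, 9}  B7 = {5, 8, 9, 11}  B8 = {3, 5, 6, 11}
Tree: B1–B2, B2–B3, B3–B4, B2–B5, B1–B6, B2–B7, B5–B8

Each bag holds 4 vertices, so the decomposition has width 3, which upper-bounds the treewidth. On the other hand G contains the 4-clique {1, 4, 9, 11}. A clique must lie in a single bag of any decomposition, so no decomposition can have width below 3. Combining the bounds, tw(G) = 3.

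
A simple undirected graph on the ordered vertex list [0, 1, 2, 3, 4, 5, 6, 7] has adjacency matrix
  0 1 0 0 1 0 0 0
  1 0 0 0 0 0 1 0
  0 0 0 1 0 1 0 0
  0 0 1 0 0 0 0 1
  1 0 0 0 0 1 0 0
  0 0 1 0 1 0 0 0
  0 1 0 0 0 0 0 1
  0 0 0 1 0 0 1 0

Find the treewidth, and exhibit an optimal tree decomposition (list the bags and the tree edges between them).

The largest bag has 3 vertices, giving width 2; this decomposition certifies tw(G) ≤ 2. The edges 1–0–4–5–2–3–7–6–1 form a cycle, so G is not a tree and its treewidth is at least 2. Hence tw(G) = 2 exactly.

Treewidth 2.
One optimal decomposition is:
Bags: B1 = {0, 1, 4}  B2 = {1, 4, 5}  B3 = {1, 2, 5}  B4 = {1, 2, 3}  B5 = {1, 3, 7}  B6 = {1, 6, 7}
Tree: B1–B2, B2–B3, B3–B4, B4–B5, B5–B6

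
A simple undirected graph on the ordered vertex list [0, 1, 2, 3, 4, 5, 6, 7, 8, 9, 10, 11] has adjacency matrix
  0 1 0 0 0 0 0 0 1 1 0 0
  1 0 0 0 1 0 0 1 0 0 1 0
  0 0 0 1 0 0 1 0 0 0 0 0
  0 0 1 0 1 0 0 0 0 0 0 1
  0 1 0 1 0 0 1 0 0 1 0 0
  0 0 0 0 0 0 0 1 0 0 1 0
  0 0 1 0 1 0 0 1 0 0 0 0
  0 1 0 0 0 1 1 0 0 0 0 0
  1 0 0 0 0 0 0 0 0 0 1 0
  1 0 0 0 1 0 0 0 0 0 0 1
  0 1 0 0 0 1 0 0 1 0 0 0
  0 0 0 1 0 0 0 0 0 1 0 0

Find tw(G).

3

A width-3 tree decomposition is:
Bags: B1 = {2, 3, 9, 11}  B2 = {2, 3, 4, 9}  B3 = {2, 4, 6, 9}  B4 = {0, 4, 6, 9}  B5 = {0, 1, 4, 6}  B6 = {0, 1, 6, 7}  B7 = {0, 1, 7, 8}  B8 = {1, 7, 8, 10}  B9 = {5, 7, 8, 10}
Tree: B1–B2, B2–B3, B3–B4, B4–B5, B5–B6, B6–B7, B7–B8, B8–B9
The largest bag has 4 vertices, giving width 3; this decomposition certifies tw(G) ≤ 3. For the lower bound: the 4 vertex sets {2,3,11}, {9}, {4}, {0,1,6,7} are disjoint, each induces a connected subgraph, and every pair is joined by at least one edge of G. Contracting each set to a single vertex therefore yields K_{4} as a minor, and since treewidth is minor-monotone, tw(G) ≥ tw(K_{4}) = 3. Combining the bounds, tw(G) = 3.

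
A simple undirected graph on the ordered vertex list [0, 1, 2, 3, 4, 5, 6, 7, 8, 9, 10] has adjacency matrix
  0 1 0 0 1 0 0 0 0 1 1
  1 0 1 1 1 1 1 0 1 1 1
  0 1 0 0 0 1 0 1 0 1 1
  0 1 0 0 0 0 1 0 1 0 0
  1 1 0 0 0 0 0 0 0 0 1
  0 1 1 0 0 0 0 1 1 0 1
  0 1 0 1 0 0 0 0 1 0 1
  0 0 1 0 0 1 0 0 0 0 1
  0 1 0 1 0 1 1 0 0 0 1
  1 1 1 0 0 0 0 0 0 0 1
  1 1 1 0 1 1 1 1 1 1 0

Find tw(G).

3

A width-3 tree decomposition is:
Bags: B1 = {1, 2, 9, 10}  B2 = {1, 2, 5, 10}  B3 = {2, 5, 7, 10}  B4 = {1, 5, 8, 10}  B5 = {0, 1, 9, 10}  B6 = {1, 6, 8, 10}  B7 = {0, 1, 4, 10}  B8 = {1, 3, 6, 8}
Tree: B1–B2, B2–B3, B2–B4, B1–B5, B4–B6, B5–B7, B6–B8
Every bag has size at most 4, so the width is 4 − 1 = 3 and tw(G) ≤ 3. For the lower bound, the 4 vertices {0, 1, 9, 10} are pairwise adjacent, and any tree decomposition puts a clique entirely inside one bag — forcing width ≥ 3. Hence tw(G) = 3 exactly.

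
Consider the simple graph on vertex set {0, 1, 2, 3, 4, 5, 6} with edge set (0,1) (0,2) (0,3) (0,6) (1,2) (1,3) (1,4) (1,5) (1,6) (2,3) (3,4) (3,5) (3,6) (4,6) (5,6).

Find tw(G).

A width-3 tree decomposition is:
Bags: B1 = {0, 1, 3, 6}  B2 = {1, 3, 4, 6}  B3 = {0, 1, 2, 3}  B4 = {1, 3, 5, 6}
Tree: B1–B2, B1–B3, B1–B4
Each bag holds 4 vertices, so the decomposition has width 3, which upper-bounds the treewidth. On the other hand G contains the 4-clique {0, 1, 2, 3}. A clique must lie in a single bag of any decomposition, so no decomposition can have width below 3. Therefore the treewidth is 3.

3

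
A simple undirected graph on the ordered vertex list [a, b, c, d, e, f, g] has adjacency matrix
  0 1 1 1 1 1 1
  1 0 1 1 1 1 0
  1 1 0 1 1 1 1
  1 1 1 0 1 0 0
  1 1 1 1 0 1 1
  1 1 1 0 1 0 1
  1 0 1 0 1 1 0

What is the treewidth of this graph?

4

A width-4 tree decomposition is:
Bags: B1 = {a, b, c, e, f}  B2 = {a, c, e, f, g}  B3 = {a, b, c, d, e}
Tree: B1–B2, B1–B3
Each bag holds 5 vertices, so the decomposition has width 4, which upper-bounds the treewidth. On the other hand G contains the 5-clique {a, b, c, d, e}. A clique must lie in a single bag of any decomposition, so no decomposition can have width below 4. Combining the bounds, tw(G) = 4.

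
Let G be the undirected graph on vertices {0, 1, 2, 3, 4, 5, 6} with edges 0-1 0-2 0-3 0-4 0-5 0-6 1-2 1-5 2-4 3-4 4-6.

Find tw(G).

2

A width-2 tree decomposition is:
Bags: B1 = {0, 3, 4}  B2 = {0, 2, 4}  B3 = {0, 1, 2}  B4 = {0, 1, 5}  B5 = {0, 4, 6}
Tree: B1–B2, B2–B3, B3–B4, B1–B5
Every bag has size at most 3, so the width is 3 − 1 = 2 and tw(G) ≤ 2. On the other hand G contains the 3-clique {0, 1, 2}. A clique must lie in a single bag of any decomposition, so no decomposition can have width below 2. Hence tw(G) = 2 exactly.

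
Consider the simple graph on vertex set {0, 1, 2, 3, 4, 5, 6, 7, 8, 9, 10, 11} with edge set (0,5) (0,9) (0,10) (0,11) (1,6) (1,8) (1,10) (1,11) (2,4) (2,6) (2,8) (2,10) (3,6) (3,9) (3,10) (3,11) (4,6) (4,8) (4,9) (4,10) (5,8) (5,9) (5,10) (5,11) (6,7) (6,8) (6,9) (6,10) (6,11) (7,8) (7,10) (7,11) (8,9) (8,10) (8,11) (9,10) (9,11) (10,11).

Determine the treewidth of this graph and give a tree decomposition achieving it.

Treewidth 4.
One optimal decomposition is:
Bags: B1 = {6, 8, 9, 10, 11}  B2 = {6, 7, 8, 10, 11}  B3 = {4, 6, 8, 9, 10}  B4 = {5, 8, 9, 10, 11}  B5 = {2, 4, 6, 8, 10}  B6 = {0, 5, 9, 10, 11}  B7 = {1, 6, 8, 10, 11}  B8 = {3, 6, 9, 10, 11}
Tree: B1–B2, B1–B3, B1–B4, B3–B5, B4–B6, B2–B7, B1–B8

Each bag holds 5 vertices, so the decomposition has width 4, which upper-bounds the treewidth. For the lower bound, the 5 vertices {0, 5, 9, 10, 11} are pairwise adjacent, and any tree decomposition puts a clique entirely inside one bag — forcing width ≥ 4. The upper and lower bounds meet at 4, so that is the treewidth.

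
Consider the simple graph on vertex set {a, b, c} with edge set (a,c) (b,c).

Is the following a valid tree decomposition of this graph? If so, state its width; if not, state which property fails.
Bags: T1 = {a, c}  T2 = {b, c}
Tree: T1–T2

Vertex coverage: the bags together contain {a, b, c}, the full vertex set. Edge coverage: each edge of G has both endpoints in at least one bag. Running intersection: for every vertex, the bags containing it form a connected subtree. All three properties hold, so this is a valid tree decomposition of width max|bag| − 1 = 1, and hence tw(G) ≤ 1.

Yes; width 1.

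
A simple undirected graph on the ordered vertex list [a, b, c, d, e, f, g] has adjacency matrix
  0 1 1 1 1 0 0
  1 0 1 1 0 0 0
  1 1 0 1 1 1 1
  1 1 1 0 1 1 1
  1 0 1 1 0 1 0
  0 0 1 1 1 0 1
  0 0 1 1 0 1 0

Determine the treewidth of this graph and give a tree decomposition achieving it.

Treewidth 3.
One optimal decomposition is:
Bags: B1 = {c, d, e, f}  B2 = {a, c, d, e}  B3 = {a, b, c, d}  B4 = {c, d, f, g}
Tree: B1–B2, B2–B3, B1–B4

Each bag holds 4 vertices, so the decomposition has width 3, which upper-bounds the treewidth. For the lower bound, the 4 vertices {a, c, d, e} are pairwise adjacent, and any tree decomposition puts a clique entirely inside one bag — forcing width ≥ 3. Therefore the treewidth is 3.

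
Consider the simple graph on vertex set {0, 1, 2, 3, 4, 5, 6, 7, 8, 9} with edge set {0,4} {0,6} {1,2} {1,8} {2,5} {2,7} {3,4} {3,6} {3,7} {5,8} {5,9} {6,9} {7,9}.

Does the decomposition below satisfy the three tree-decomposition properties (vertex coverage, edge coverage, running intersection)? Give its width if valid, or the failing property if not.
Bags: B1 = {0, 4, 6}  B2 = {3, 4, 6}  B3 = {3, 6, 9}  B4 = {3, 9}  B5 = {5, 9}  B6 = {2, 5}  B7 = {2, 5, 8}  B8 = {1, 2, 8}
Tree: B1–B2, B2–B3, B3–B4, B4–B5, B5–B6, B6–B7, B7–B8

A tree decomposition must satisfy three properties: every vertex lies in some bag; for every edge, both endpoints lie together in some bag; and for every vertex, the bags containing it form a connected subtree. Here vertex 7 appears in no bag, so the decomposition is invalid.

No — vertex 7 appears in no bag.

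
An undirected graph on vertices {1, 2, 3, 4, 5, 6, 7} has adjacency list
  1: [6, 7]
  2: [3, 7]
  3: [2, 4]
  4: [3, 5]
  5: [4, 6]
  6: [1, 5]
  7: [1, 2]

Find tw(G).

A width-2 tree decomposition is:
Bags: B1 = {1, 6, 7}  B2 = {5, 6, 7}  B3 = {4, 5, 7}  B4 = {3, 4, 7}  B5 = {2, 3, 7}
Tree: B1–B2, B2–B3, B3–B4, B4–B5
Each bag holds 3 vertices, so the decomposition has width 2, which upper-bounds the treewidth. The edges 7–1–6–5–4–3–2–7 form a cycle, so G is not a tree and its treewidth is at least 2. The upper and lower bounds meet at 2, so that is the treewidth.

2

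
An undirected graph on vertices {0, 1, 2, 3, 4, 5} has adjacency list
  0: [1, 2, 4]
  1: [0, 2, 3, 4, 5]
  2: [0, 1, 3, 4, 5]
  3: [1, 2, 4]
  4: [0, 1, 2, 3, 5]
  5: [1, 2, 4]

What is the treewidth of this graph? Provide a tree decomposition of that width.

Each bag holds 4 vertices, so the decomposition has width 3, which upper-bounds the treewidth. On the other hand G contains the 4-clique {0, 1, 2, 4}. A clique must lie in a single bag of any decomposition, so no decomposition can have width below 3. Combining the bounds, tw(G) = 3.

Treewidth 3.
Bags: B1 = {0, 1, 2, 4}  B2 = {1, 2, 3, 4}  B3 = {1, 2, 4, 5}
Tree: B1–B2, B1–B3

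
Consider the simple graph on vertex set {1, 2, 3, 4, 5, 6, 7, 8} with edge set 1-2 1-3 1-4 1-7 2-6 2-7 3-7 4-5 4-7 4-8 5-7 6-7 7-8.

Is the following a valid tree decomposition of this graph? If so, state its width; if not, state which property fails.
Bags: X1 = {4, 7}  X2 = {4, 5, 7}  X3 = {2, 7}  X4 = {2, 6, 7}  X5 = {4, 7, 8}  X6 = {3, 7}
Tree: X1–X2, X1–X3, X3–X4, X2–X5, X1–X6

No — vertex 1 appears in no bag.

A tree decomposition must satisfy three properties: every vertex lies in some bag; for every edge, both endpoints lie together in some bag; and for every vertex, the bags containing it form a connected subtree. Here vertex 1 appears in no bag, so the decomposition is invalid.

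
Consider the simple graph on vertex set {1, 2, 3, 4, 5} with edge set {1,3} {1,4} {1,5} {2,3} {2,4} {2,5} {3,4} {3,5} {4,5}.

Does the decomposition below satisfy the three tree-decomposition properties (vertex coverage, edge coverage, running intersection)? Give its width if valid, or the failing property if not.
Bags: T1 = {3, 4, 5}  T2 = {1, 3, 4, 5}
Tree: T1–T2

A tree decomposition must satisfy three properties: every vertex lies in some bag; for every edge, both endpoints lie together in some bag; and for every vertex, the bags containing it form a connected subtree. Here vertex 2 appears in no bag, so the decomposition is invalid.

No — vertex 2 appears in no bag.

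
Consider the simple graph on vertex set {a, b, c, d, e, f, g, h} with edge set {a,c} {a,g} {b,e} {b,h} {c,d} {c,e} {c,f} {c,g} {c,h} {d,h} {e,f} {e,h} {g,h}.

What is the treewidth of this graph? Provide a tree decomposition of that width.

Treewidth 2.
One such decomposition:
Bags: B1 = {c, e, h}  B2 = {c, g, h}  B3 = {c, d, h}  B4 = {b, e, h}  B5 = {c, e, f}  B6 = {a, c, g}
Tree: B1–B2, B1–B3, B1–B4, B1–B5, B2–B6

Each bag holds 3 vertices, so the decomposition has width 2, which upper-bounds the treewidth. On the other hand G contains the 3-clique {a, c, g}. A clique must lie in a single bag of any decomposition, so no decomposition can have width below 2. The upper and lower bounds meet at 2, so that is the treewidth.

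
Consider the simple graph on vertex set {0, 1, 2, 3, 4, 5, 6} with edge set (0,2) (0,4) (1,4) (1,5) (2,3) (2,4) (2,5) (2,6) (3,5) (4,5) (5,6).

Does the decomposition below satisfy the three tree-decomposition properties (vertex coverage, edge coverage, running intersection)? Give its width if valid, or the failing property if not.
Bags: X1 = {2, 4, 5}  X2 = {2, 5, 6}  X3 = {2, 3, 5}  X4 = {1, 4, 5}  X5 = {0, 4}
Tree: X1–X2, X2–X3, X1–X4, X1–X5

No — edge (2,0) lies in no bag.

A tree decomposition must satisfy three properties: every vertex lies in some bag; for every edge, both endpoints lie together in some bag; and for every vertex, the bags containing it form a connected subtree. Here edge (2,0) lies in no bag, so the decomposition is invalid.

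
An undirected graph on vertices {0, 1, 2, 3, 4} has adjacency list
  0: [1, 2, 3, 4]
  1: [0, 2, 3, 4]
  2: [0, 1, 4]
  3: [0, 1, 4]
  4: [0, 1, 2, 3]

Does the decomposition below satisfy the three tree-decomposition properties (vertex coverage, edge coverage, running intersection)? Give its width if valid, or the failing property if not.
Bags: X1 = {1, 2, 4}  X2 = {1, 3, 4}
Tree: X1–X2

A tree decomposition must satisfy three properties: every vertex lies in some bag; for every edge, both endpoints lie together in some bag; and for every vertex, the bags containing it form a connected subtree. Here vertex 0 appears in no bag, so the decomposition is invalid.

No — vertex 0 appears in no bag.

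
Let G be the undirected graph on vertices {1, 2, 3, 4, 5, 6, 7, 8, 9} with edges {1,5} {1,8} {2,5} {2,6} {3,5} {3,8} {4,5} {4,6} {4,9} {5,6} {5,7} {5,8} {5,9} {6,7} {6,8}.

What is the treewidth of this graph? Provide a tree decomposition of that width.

Treewidth 2.
One such decomposition:
Bags: B1 = {1, 5, 8}  B2 = {5, 6, 8}  B3 = {4, 5, 6}  B4 = {3, 5, 8}  B5 = {4, 5, 9}  B6 = {2, 5, 6}  B7 = {5, 6, 7}
Tree: B1–B2, B2–B3, B2–B4, B3–B5, B2–B6, B2–B7

Each bag holds 3 vertices, so the decomposition has width 2, which upper-bounds the treewidth. Conversely, {1, 5, 8} is a clique of size 3, and the vertices of any clique must share a bag in every tree decomposition; so some bag has ≥ 3 vertices and tw(G) ≥ 2. Hence tw(G) = 2 exactly.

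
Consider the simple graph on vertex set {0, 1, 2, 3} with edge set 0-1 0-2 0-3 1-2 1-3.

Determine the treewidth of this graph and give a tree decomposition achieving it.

Treewidth 2.
Bags: B1 = {0, 1, 3}  B2 = {0, 1, 2}
Tree: B1–B2

Each bag holds 3 vertices, so the decomposition has width 2, which upper-bounds the treewidth. On the other hand G contains the 3-clique {0, 1, 2}. A clique must lie in a single bag of any decomposition, so no decomposition can have width below 2. The upper and lower bounds meet at 2, so that is the treewidth.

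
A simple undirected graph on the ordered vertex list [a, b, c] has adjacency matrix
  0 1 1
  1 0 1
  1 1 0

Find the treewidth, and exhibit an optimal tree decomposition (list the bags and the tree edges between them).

Treewidth 2.
Bags: B1 = {a, b, c}
Tree: (single bag)

With just one bag of size 3, the width is 3 − 1 = 2, so tw(G) ≤ 2. For the lower bound, the 3 vertices {a, b, c} are pairwise adjacent, and any tree decomposition puts a clique entirely inside one bag — forcing width ≥ 2. Combining the bounds, tw(G) = 2.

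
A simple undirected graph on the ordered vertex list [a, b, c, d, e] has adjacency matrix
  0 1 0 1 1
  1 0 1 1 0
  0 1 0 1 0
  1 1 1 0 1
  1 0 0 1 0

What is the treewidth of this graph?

2

A width-2 tree decomposition is:
Bags: B1 = {a, b, d}  B2 = {b, c, d}  B3 = {a, d, e}
Tree: B1–B2, B1–B3
Every bag has size at most 3, so the width is 3 − 1 = 2 and tw(G) ≤ 2. For the lower bound, the 3 vertices {b, c, d} are pairwise adjacent, and any tree decomposition puts a clique entirely inside one bag — forcing width ≥ 2. Hence tw(G) = 2 exactly.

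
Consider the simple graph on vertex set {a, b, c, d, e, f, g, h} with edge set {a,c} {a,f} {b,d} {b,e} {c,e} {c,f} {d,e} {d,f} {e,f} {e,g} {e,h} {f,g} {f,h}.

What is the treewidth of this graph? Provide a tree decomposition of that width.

Each bag holds 3 vertices, so the decomposition has width 2, which upper-bounds the treewidth. On the other hand G contains the 3-clique {d, e, f}. A clique must lie in a single bag of any decomposition, so no decomposition can have width below 2. Hence tw(G) = 2 exactly.

Treewidth 2.
Bags: B1 = {d, e, f}  B2 = {c, e, f}  B3 = {e, f, h}  B4 = {b, d, e}  B5 = {e, f, g}  B6 = {a, c, f}
Tree: B1–B2, B1–B3, B1–B4, B3–B5, B2–B6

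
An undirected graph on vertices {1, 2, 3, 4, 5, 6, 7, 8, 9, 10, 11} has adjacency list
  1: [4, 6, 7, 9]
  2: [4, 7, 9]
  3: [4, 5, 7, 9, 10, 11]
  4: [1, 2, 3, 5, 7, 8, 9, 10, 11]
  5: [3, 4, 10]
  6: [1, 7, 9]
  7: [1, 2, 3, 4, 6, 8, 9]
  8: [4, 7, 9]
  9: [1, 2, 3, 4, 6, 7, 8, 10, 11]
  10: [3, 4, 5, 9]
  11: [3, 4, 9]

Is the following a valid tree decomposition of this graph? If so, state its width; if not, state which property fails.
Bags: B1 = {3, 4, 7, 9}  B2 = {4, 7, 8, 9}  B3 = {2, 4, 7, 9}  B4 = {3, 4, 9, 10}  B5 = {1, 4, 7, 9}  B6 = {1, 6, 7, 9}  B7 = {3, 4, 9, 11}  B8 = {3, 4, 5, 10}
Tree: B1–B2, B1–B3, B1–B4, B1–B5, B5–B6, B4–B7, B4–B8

Yes; width 3.

Every vertex of G appears in some bag (union = {1, 2, 3, 4, 5, 6, 7, 8, 9, 10, 11}); every edge is covered by a bag; and for each vertex v the set of bags containing v is connected in the bag tree. The decomposition is therefore valid. The largest bag has 4 vertices, so the width is 3.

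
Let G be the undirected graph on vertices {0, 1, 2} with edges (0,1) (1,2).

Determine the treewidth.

A width-1 tree decomposition is:
Bags: B1 = {0, 1}  B2 = {1, 2}
Tree: B1–B2
Each bag holds 2 vertices, so the decomposition has width 1, which upper-bounds the treewidth. G has an edge, so its treewidth is at least 1. Therefore the treewidth is 1.

1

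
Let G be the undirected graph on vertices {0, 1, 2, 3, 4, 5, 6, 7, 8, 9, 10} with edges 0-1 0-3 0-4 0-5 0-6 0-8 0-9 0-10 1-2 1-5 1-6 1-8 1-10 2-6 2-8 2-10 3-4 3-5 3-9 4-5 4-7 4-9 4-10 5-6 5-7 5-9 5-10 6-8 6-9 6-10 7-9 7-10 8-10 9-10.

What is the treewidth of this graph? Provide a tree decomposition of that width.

The largest bag has 5 vertices, giving width 4; this decomposition certifies tw(G) ≤ 4. For the lower bound, the 5 vertices {0, 1, 6, 8, 10} are pairwise adjacent, and any tree decomposition puts a clique entirely inside one bag — forcing width ≥ 4. Combining the bounds, tw(G) = 4.

Treewidth 4.
One such decomposition:
Bags: B1 = {0, 1, 5, 6, 10}  B2 = {0, 5, 6, 9, 10}  B3 = {0, 4, 5, 9, 10}  B4 = {4, 5, 7, 9, 10}  B5 = {0, 1, 6, 8, 10}  B6 = {0, 3, 4, 5, 9}  B7 = {1, 2, 6, 8, 10}
Tree: B1–B2, B2–B3, B3–B4, B1–B5, B3–B6, B5–B7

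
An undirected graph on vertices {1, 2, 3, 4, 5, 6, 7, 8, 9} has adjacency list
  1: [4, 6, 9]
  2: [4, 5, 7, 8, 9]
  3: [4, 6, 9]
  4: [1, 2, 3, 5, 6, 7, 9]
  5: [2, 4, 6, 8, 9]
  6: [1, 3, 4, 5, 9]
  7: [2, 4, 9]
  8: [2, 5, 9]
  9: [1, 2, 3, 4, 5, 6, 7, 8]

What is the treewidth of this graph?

A width-3 tree decomposition is:
Bags: B1 = {2, 4, 5, 9}  B2 = {2, 4, 7, 9}  B3 = {2, 5, 8, 9}  B4 = {4, 5, 6, 9}  B5 = {3, 4, 6, 9}  B6 = {1, 4, 6, 9}
Tree: B1–B2, B1–B3, B1–B4, B4–B5, B5–B6
Every bag has size at most 4, so the width is 4 − 1 = 3 and tw(G) ≤ 3. Conversely, {2, 5, 8, 9} is a clique of size 4, and the vertices of any clique must share a bag in every tree decomposition; so some bag has ≥ 4 vertices and tw(G) ≥ 3. The upper and lower bounds meet at 3, so that is the treewidth.

3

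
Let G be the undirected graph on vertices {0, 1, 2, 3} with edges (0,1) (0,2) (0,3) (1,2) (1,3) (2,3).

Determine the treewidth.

3

A width-3 tree decomposition is:
Bags: B1 = {0, 1, 2, 3}
Tree: (single bag)
A single bag containing all 4 vertices is trivially a valid decomposition of width 3. On the other hand G contains the 4-clique {0, 1, 2, 3}. A clique must lie in a single bag of any decomposition, so no decomposition can have width below 3. The upper and lower bounds meet at 3, so that is the treewidth.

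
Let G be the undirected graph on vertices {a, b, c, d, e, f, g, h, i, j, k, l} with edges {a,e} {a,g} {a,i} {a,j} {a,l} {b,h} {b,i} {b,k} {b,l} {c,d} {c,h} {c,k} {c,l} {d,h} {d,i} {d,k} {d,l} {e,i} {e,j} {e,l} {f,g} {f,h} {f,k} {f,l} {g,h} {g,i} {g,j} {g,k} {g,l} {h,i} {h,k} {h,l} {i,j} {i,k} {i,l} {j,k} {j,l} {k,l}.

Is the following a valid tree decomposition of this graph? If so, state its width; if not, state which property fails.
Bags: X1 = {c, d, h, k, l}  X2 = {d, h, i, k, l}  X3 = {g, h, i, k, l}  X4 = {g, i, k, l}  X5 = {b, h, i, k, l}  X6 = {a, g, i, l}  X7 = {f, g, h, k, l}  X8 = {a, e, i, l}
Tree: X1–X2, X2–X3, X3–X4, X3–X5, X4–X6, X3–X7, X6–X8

No — vertex j appears in no bag.

A tree decomposition must satisfy three properties: every vertex lies in some bag; for every edge, both endpoints lie together in some bag; and for every vertex, the bags containing it form a connected subtree. Here vertex j appears in no bag, so the decomposition is invalid.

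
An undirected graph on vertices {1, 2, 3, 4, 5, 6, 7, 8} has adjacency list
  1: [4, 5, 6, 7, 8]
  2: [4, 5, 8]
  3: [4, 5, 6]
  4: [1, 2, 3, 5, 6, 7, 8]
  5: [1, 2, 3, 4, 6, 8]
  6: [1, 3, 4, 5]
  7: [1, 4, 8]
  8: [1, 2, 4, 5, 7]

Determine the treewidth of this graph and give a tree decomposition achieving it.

Each bag holds 4 vertices, so the decomposition has width 3, which upper-bounds the treewidth. Conversely, {1, 4, 5, 8} is a clique of size 4, and the vertices of any clique must share a bag in every tree decomposition; so some bag has ≥ 4 vertices and tw(G) ≥ 3. Therefore the treewidth is 3.

Treewidth 3.
Bags: B1 = {1, 4, 5, 8}  B2 = {2, 4, 5, 8}  B3 = {1, 4, 7, 8}  B4 = {1, 4, 5, 6}  B5 = {3, 4, 5, 6}
Tree: B1–B2, B1–B3, B1–B4, B4–B5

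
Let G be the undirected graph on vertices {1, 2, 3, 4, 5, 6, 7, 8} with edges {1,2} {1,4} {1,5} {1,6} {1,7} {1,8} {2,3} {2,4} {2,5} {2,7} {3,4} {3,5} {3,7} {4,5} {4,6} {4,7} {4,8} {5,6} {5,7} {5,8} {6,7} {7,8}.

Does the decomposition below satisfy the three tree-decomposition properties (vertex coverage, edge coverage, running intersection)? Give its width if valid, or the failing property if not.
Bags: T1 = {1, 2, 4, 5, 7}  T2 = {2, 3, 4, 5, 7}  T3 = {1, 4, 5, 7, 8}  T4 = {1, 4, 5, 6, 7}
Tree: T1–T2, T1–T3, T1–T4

Yes; width 4.

Every vertex of G appears in some bag (union = {1, 2, 3, 4, 5, 6, 7, 8}); every edge is covered by a bag; and for each vertex v the set of bags containing v is connected in the bag tree. The decomposition is therefore valid. The largest bag has 5 vertices, so the width is 4.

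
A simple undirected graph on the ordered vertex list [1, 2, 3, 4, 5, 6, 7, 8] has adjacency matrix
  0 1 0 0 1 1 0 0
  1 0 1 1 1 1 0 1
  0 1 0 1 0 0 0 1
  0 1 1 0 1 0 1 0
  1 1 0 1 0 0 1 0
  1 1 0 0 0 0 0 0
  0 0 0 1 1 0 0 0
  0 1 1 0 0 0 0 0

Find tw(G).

A width-2 tree decomposition is:
Bags: B1 = {2, 4, 5}  B2 = {4, 5, 7}  B3 = {2, 3, 4}  B4 = {1, 2, 5}  B5 = {2, 3, 8}  B6 = {1, 2, 6}
Tree: B1–B2, B1–B3, B1–B4, B3–B5, B4–B6
Every bag has size at most 3, so the width is 3 − 1 = 2 and tw(G) ≤ 2. Conversely, {2, 3, 8} is a clique of size 3, and the vertices of any clique must share a bag in every tree decomposition; so some bag has ≥ 3 vertices and tw(G) ≥ 2. Combining the bounds, tw(G) = 2.

2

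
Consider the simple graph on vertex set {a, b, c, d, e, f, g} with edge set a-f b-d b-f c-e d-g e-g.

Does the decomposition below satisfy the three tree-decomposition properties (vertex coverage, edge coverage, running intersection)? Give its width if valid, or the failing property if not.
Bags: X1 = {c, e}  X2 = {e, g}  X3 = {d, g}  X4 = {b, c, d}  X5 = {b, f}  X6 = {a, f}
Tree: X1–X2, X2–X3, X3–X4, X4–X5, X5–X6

A tree decomposition must satisfy three properties: every vertex lies in some bag; for every edge, both endpoints lie together in some bag; and for every vertex, the bags containing it form a connected subtree. Here bags containing vertex c are not connected in the tree, so the decomposition is invalid.

No — bags containing vertex c are not connected in the tree.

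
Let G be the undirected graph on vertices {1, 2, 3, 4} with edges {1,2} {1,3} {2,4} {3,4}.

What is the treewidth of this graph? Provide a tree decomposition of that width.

Each bag holds 3 vertices, so the decomposition has width 2, which upper-bounds the treewidth. For the lower bound, G contains the cycle 4–2–1–3–4, so G is not a forest; only forests have treewidth ≤ 1, hence tw(G) ≥ 2. The upper and lower bounds meet at 2, so that is the treewidth.

Treewidth 2.
Bags: B1 = {1, 2, 4}  B2 = {1, 3, 4}
Tree: B1–B2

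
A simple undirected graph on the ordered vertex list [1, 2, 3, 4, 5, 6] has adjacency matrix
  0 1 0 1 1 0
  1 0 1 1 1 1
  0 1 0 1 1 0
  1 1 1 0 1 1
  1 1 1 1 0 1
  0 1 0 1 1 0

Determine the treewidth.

3

A width-3 tree decomposition is:
Bags: B1 = {2, 4, 5, 6}  B2 = {1, 2, 4, 5}  B3 = {2, 3, 4, 5}
Tree: B1–B2, B1–B3
Every bag has size at most 4, so the width is 4 − 1 = 3 and tw(G) ≤ 3. Conversely, {1, 2, 4, 5} is a clique of size 4, and the vertices of any clique must share a bag in every tree decomposition; so some bag has ≥ 4 vertices and tw(G) ≥ 3. Therefore the treewidth is 3.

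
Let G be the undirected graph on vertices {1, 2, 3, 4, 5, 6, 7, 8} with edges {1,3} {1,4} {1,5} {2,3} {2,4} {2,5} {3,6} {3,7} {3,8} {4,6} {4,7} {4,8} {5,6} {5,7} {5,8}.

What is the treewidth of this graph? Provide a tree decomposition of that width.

Every bag has size at most 4, so the width is 4 − 1 = 3 and tw(G) ≤ 3. For the lower bound: the 4 vertex sets {1,5}, {2,4}, {3}, {8} are disjoint, each induces a connected subgraph, and every pair is joined by at least one edge of G. Contracting each set to a single vertex therefore yields K_{4} as a minor, and since treewidth is minor-monotone, tw(G) ≥ tw(K_{4}) = 3. The upper and lower bounds meet at 3, so that is the treewidth.

Treewidth 3.
Bags: B1 = {1, 3, 4, 5}  B2 = {2, 3, 4, 5}  B3 = {3, 4, 5, 8}  B4 = {3, 4, 5, 6}  B5 = {3, 4, 5, 7}
Tree: B1–B2, B2–B3, B3–B4, B4–B5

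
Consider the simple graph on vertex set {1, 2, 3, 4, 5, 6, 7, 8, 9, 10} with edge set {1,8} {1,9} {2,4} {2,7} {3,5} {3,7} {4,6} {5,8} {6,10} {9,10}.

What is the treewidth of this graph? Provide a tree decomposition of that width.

Every bag has size at most 3, so the width is 3 − 1 = 2 and tw(G) ≤ 2. The edges 7–3–5–8–1–9–10–6–4–2–7 form a cycle, so G is not a tree and its treewidth is at least 2. Therefore the treewidth is 2.

Treewidth 2.
Bags: B1 = {3, 5, 7}  B2 = {5, 7, 8}  B3 = {1, 7, 8}  B4 = {1, 7, 9}  B5 = {7, 9, 10}  B6 = {6, 7, 10}  B7 = {4, 6, 7}  B8 = {2, 4, 7}
Tree: B1–B2, B2–B3, B3–B4, B4–B5, B5–B6, B6–B7, B7–B8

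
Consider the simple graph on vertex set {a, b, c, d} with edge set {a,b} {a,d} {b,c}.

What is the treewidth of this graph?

A width-1 tree decomposition is:
Bags: B1 = {a, d}  B2 = {a, b}  B3 = {b, c}
Tree: B1–B2, B2–B3
The largest bag has 2 vertices, giving width 1; this decomposition certifies tw(G) ≤ 1. Any graph with an edge has treewidth ≥ 1, and G has the edge d–a. Therefore the treewidth is 1.

1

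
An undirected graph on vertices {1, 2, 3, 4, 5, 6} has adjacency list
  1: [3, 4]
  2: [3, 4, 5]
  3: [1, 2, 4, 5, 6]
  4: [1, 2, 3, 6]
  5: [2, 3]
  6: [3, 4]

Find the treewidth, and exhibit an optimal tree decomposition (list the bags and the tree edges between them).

Every bag has size at most 3, so the width is 3 − 1 = 2 and tw(G) ≤ 2. On the other hand G contains the 3-clique {1, 3, 4}. A clique must lie in a single bag of any decomposition, so no decomposition can have width below 2. The upper and lower bounds meet at 2, so that is the treewidth.

Treewidth 2.
One such decomposition:
Bags: B1 = {2, 3, 4}  B2 = {1, 3, 4}  B3 = {2, 3, 5}  B4 = {3, 4, 6}
Tree: B1–B2, B1–B3, B1–B4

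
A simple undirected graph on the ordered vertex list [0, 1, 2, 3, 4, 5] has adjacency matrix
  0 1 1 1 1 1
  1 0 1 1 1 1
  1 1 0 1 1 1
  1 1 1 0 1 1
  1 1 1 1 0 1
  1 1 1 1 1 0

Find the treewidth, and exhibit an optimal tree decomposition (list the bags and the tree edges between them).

With just one bag of size 6, the width is 6 − 1 = 5, so tw(G) ≤ 5. Conversely, {0, 1, 2, 3, 4, 5} is a clique of size 6, and the vertices of any clique must share a bag in every tree decomposition; so some bag has ≥ 6 vertices and tw(G) ≥ 5. Therefore the treewidth is 5.

Treewidth 5.
Bags: B1 = {0, 1, 2, 3, 4, 5}
Tree: (single bag)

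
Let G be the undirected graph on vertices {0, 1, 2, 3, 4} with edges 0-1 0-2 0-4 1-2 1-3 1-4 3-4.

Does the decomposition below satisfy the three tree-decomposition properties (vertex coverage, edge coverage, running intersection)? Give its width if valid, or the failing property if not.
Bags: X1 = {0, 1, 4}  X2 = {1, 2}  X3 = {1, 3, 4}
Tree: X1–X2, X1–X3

No — edge (0,2) lies in no bag.

A tree decomposition must satisfy three properties: every vertex lies in some bag; for every edge, both endpoints lie together in some bag; and for every vertex, the bags containing it form a connected subtree. Here edge (0,2) lies in no bag, so the decomposition is invalid.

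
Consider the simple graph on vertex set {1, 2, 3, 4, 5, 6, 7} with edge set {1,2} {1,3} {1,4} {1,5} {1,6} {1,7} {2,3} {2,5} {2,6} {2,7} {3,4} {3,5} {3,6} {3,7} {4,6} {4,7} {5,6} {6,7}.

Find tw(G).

A width-4 tree decomposition is:
Bags: B1 = {1, 2, 3, 5, 6}  B2 = {1, 2, 3, 6, 7}  B3 = {1, 3, 4, 6, 7}
Tree: B1–B2, B2–B3
Every bag has size at most 5, so the width is 5 − 1 = 4 and tw(G) ≤ 4. Conversely, {1, 2, 3, 5, 6} is a clique of size 5, and the vertices of any clique must share a bag in every tree decomposition; so some bag has ≥ 5 vertices and tw(G) ≥ 4. Therefore the treewidth is 4.

4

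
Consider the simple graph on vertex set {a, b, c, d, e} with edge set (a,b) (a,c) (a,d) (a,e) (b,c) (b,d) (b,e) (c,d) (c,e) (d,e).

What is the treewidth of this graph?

A width-4 tree decomposition is:
Bags: B1 = {a, b, c, d, e}
Tree: (single bag)
With just one bag of size 5, the width is 5 − 1 = 4, so tw(G) ≤ 4. Conversely, {a, b, c, d, e} is a clique of size 5, and the vertices of any clique must share a bag in every tree decomposition; so some bag has ≥ 5 vertices and tw(G) ≥ 4. Combining the bounds, tw(G) = 4.

4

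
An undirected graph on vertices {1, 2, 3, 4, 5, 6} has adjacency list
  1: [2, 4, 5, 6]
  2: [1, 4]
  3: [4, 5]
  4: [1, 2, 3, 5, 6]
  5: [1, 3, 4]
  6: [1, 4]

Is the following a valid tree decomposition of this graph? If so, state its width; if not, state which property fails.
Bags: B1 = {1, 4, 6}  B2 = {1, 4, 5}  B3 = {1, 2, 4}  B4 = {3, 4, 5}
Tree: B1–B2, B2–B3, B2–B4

Vertex coverage: the bags together contain {1, 2, 3, 4, 5, 6}, the full vertex set. Edge coverage: each edge of G has both endpoints in at least one bag. Running intersection: for every vertex, the bags containing it form a connected subtree. All three properties hold, so this is a valid tree decomposition of width max|bag| − 1 = 2, and hence tw(G) ≤ 2.

Yes; width 2.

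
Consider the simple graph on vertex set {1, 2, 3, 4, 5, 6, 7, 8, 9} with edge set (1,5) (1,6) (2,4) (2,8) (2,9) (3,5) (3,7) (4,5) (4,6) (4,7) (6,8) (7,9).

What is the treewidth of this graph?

3

A width-3 tree decomposition is:
Bags: B1 = {1, 3, 5, 6}  B2 = {3, 4, 5, 6}  B3 = {3, 4, 6, 7}  B4 = {4, 6, 7, 8}  B5 = {2, 4, 7, 8}  B6 = {2, 7, 8, 9}
Tree: B1–B2, B2–B3, B3–B4, B4–B5, B5–B6
The largest bag has 4 vertices, giving width 3; this decomposition certifies tw(G) ≤ 3. For the lower bound: the 4 vertex sets {1,3,5}, {6}, {4}, {2,7,8,9} are disjoint, each induces a connected subgraph, and every pair is joined by at least one edge of G. Contracting each set to a single vertex therefore yields K_{4} as a minor, and since treewidth is minor-monotone, tw(G) ≥ tw(K_{4}) = 3. Hence tw(G) = 3 exactly.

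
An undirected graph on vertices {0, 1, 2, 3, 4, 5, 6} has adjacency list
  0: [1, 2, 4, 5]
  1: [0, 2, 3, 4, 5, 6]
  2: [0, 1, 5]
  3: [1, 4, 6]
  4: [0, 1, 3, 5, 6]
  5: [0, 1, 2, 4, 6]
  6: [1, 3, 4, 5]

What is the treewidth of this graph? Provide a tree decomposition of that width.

Each bag holds 4 vertices, so the decomposition has width 3, which upper-bounds the treewidth. Conversely, {0, 1, 2, 5} is a clique of size 4, and the vertices of any clique must share a bag in every tree decomposition; so some bag has ≥ 4 vertices and tw(G) ≥ 3. The upper and lower bounds meet at 3, so that is the treewidth.

Treewidth 3.
Bags: B1 = {1, 3, 4, 6}  B2 = {1, 4, 5, 6}  B3 = {0, 1, 4, 5}  B4 = {0, 1, 2, 5}
Tree: B1–B2, B2–B3, B3–B4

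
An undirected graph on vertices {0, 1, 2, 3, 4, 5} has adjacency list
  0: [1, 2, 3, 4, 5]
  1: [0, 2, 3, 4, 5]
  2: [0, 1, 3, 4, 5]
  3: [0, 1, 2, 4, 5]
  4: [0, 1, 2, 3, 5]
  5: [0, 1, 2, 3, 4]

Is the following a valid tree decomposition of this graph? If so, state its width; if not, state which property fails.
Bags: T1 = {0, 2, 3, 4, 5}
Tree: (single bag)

A tree decomposition must satisfy three properties: every vertex lies in some bag; for every edge, both endpoints lie together in some bag; and for every vertex, the bags containing it form a connected subtree. Here vertex 1 appears in no bag, so the decomposition is invalid.

No — vertex 1 appears in no bag.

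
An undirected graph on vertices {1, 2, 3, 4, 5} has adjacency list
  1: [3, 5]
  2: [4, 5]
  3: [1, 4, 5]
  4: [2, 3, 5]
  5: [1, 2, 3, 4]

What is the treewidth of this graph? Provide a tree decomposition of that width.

Treewidth 2.
Bags: B1 = {2, 4, 5}  B2 = {3, 4, 5}  B3 = {1, 3, 5}
Tree: B1–B2, B2–B3

The largest bag has 3 vertices, giving width 2; this decomposition certifies tw(G) ≤ 2. For the lower bound, the 3 vertices {2, 4, 5} are pairwise adjacent, and any tree decomposition puts a clique entirely inside one bag — forcing width ≥ 2. Hence tw(G) = 2 exactly.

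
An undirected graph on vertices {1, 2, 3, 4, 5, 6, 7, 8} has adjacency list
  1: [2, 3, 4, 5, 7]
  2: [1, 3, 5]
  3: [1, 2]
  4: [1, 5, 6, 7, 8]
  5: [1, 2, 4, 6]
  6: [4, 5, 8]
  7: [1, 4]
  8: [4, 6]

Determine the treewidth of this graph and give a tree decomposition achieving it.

Treewidth 2.
Bags: B1 = {1, 4, 5}  B2 = {4, 5, 6}  B3 = {1, 4, 7}  B4 = {1, 2, 5}  B5 = {4, 6, 8}  B6 = {1, 2, 3}
Tree: B1–B2, B1–B3, B1–B4, B2–B5, B4–B6

Every bag has size at most 3, so the width is 3 − 1 = 2 and tw(G) ≤ 2. Conversely, {4, 6, 8} is a clique of size 3, and the vertices of any clique must share a bag in every tree decomposition; so some bag has ≥ 3 vertices and tw(G) ≥ 2. Therefore the treewidth is 2.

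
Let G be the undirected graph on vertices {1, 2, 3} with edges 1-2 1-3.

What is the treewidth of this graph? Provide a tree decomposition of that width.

The largest bag has 2 vertices, giving width 1; this decomposition certifies tw(G) ≤ 1. Since G has at least one edge (e.g. 1–3), it is not an edgeless graph, so tw(G) ≥ 1. Therefore the treewidth is 1.

Treewidth 1.
Bags: B1 = {1, 3}  B2 = {1, 2}
Tree: B1–B2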